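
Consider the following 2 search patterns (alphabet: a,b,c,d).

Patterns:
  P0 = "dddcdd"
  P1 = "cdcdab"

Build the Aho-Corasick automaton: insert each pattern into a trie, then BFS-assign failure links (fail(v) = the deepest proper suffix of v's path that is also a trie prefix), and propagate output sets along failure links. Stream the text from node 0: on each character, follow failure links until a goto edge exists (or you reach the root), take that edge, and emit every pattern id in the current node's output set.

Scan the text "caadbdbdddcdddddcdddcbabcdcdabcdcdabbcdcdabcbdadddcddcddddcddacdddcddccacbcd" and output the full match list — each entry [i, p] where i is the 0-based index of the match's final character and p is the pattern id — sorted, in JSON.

Construct AC machine:
Trie nodes:
  n0 'ε': c→7 d→1
  n1 'd': d→2
  n2 'dd': d→3
  n3 'ddd': c→4
  n4 'dddc': d→5
  n5 'dddcd': d→6
  n6 'dddcdd': ·  ←P0
  n7 'c': d→8
  n8 'cd': c→9
  n9 'cdc': d→10
  n10 'cdcd': a→11
  n11 'cdcda': b→12
  n12 'cdcdab': ·  ←P1

Failure links (BFS by depth):
  fail(1) 'd': from fail(0)=0 chase 'd': 0 ⇒ 0;  out=∅∪out(0)=∅
  fail(7) 'c': from fail(0)=0 chase 'c': 0 ⇒ 0;  out=∅∪out(0)=∅
  fail(2) 'dd': from fail(1)=0 chase 'd': 0 ⇒ 1;  out=∅∪out(1)=∅
  fail(8) 'cd': from fail(7)=0 chase 'd': 0 ⇒ 1;  out=∅∪out(1)=∅
  fail(3) 'ddd': from fail(2)=1 chase 'd': 1 ⇒ 2;  out=∅∪out(2)=∅
  fail(9) 'cdc': from fail(8)=1 chase 'c': 1→0 ⇒ 7;  out=∅∪out(7)=∅
  fail(4) 'dddc': from fail(3)=2 chase 'c': 2→1→0 ⇒ 7;  out=∅∪out(7)=∅
  fail(10) 'cdcd': from fail(9)=7 chase 'd': 7 ⇒ 8;  out=∅∪out(8)=∅
  fail(5) 'dddcd': from fail(4)=7 chase 'd': 7 ⇒ 8;  out=∅∪out(8)=∅
  fail(11) 'cdcda': from fail(10)=8 chase 'a': 8→1→0 ⇒ 0;  out=∅∪out(0)=∅
  fail(6) 'dddcdd': from fail(5)=8 chase 'd': 8→1 ⇒ 2;  out={0}∪out(2)={0}
  fail(12) 'cdcdab': from fail(11)=0 chase 'b': 0 ⇒ 0;  out={1}∪out(0)={1}

Run:
[0] read 'c'  n0⇒n7
[1] read 'a'  n7⇒n0 (via fail)
[2] read 'a'  n0⇒n0
[3] read 'd'  n0⇒n1
[4] read 'b'  n1⇒n0 (via fail)
[5] read 'd'  n0⇒n1
[6] read 'b'  n1⇒n0 (via fail)
[7] read 'd'  n0⇒n1
[8] read 'd'  n1⇒n2
[9] read 'd'  n2⇒n3
[10] read 'c'  n3⇒n4
[11] read 'd'  n4⇒n5
[12] read 'd'  n5⇒n6  ** P0@[7:12]
[13] read 'd'  n6⇒n3 (via fail)
[14] read 'd'  n3⇒n3 (via fail)
[15] read 'd'  n3⇒n3 (via fail)
[16] read 'c'  n3⇒n4
[17] read 'd'  n4⇒n5
[18] read 'd'  n5⇒n6  ** P0@[13:18]
[19] read 'd'  n6⇒n3 (via fail)
[20] read 'c'  n3⇒n4
[21] read 'b'  n4⇒n0 (via fail)
[22] read 'a'  n0⇒n0
[23] read 'b'  n0⇒n0
[24] read 'c'  n0⇒n7
[25] read 'd'  n7⇒n8
[26] read 'c'  n8⇒n9
[27] read 'd'  n9⇒n10
[28] read 'a'  n10⇒n11
[29] read 'b'  n11⇒n12  ** P1@[24:29]
[30] read 'c'  n12⇒n7 (via fail)
[31] read 'd'  n7⇒n8
[32] read 'c'  n8⇒n9
[33] read 'd'  n9⇒n10
[34] read 'a'  n10⇒n11
[35] read 'b'  n11⇒n12  ** P1@[30:35]
[36] read 'b'  n12⇒n0 (via fail)
[37] read 'c'  n0⇒n7
[38] read 'd'  n7⇒n8
[39] read 'c'  n8⇒n9
[40] read 'd'  n9⇒n10
[41] read 'a'  n10⇒n11
[42] read 'b'  n11⇒n12  ** P1@[37:42]
[43] read 'c'  n12⇒n7 (via fail)
[44] read 'b'  n7⇒n0 (via fail)
[45] read 'd'  n0⇒n1
[46] read 'a'  n1⇒n0 (via fail)
[47] read 'd'  n0⇒n1
[48] read 'd'  n1⇒n2
[49] read 'd'  n2⇒n3
[50] read 'c'  n3⇒n4
[51] read 'd'  n4⇒n5
[52] read 'd'  n5⇒n6  ** P0@[47:52]
[53] read 'c'  n6⇒n7 (via fail)
[54] read 'd'  n7⇒n8
[55] read 'd'  n8⇒n2 (via fail)
[56] read 'd'  n2⇒n3
[57] read 'd'  n3⇒n3 (via fail)
[58] read 'c'  n3⇒n4
[59] read 'd'  n4⇒n5
[60] read 'd'  n5⇒n6  ** P0@[55:60]
[61] read 'a'  n6⇒n0 (via fail)
[62] read 'c'  n0⇒n7
[63] read 'd'  n7⇒n8
[64] read 'd'  n8⇒n2 (via fail)
[65] read 'd'  n2⇒n3
[66] read 'c'  n3⇒n4
[67] read 'd'  n4⇒n5
[68] read 'd'  n5⇒n6  ** P0@[63:68]
[69] read 'c'  n6⇒n7 (via fail)
[70] read 'c'  n7⇒n7 (via fail)
[71] read 'a'  n7⇒n0 (via fail)
[72] read 'c'  n0⇒n7
[73] read 'b'  n7⇒n0 (via fail)
[74] read 'c'  n0⇒n7
[75] read 'd'  n7⇒n8

Result: [[12,0],[18,0],[29,1],[35,1],[42,1],[52,0],[60,0],[68,0]]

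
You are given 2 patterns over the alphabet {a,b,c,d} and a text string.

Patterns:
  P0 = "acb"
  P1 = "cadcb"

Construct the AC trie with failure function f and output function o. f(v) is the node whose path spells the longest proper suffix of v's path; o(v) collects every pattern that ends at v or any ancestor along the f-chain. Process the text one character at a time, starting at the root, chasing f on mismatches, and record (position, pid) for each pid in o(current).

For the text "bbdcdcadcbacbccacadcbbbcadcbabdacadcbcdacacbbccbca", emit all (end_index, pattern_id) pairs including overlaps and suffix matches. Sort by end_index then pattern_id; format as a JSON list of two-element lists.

Construct AC machine:
Trie (insert patterns):
  0='ε' goto a→1 c→4
  1='a' goto c→2
  2='ac' goto b→3
  3='acb' goto ·  [P0 ends]
  4='c' goto a→5
  5='ca' goto d→6
  6='cad' goto c→7
  7='cadc' goto b→8
  8='cadcb' goto ·  [P1 ends]

Failure links (BFS by depth):
  fail(1) 'a': from fail(0)=0 chase 'a': 0 ⇒ 0;  out=∅∪out(0)=∅
  fail(4) 'c': from fail(0)=0 chase 'c': 0 ⇒ 0;  out=∅∪out(0)=∅
  fail(2) 'ac': from fail(1)=0 chase 'c': 0 ⇒ 4;  out=∅∪out(4)=∅
  fail(5) 'ca': from fail(4)=0 chase 'a': 0 ⇒ 1;  out=∅∪out(1)=∅
  fail(3) 'acb': from fail(2)=4 chase 'b': 4→0 ⇒ 0;  out={0}∪out(0)={0}
  fail(6) 'cad': from fail(5)=1 chase 'd': 1→0 ⇒ 0;  out=∅∪out(0)=∅
  fail(7) 'cadc': from fail(6)=0 chase 'c': 0 ⇒ 4;  out=∅∪out(4)=∅
  fail(8) 'cadcb': from fail(7)=4 chase 'b': 4→0 ⇒ 0;  out={1}∪out(0)={1}

Scan:
i=0 'b': node 0→0
i=1 'b': node 0→0
i=2 'd': node 0→0
i=3 'c': node 0→4
i=4 'd': node 4→0 ·f
i=5 'c': node 0→4
i=6 'a': node 4→5
i=7 'd': node 5→6
i=8 'c': node 6→7
i=9 'b': node 7→8  ** P1@[5:9]
i=10 'a': node 8→1 ·f
i=11 'c': node 1→2
i=12 'b': node 2→3  ** P0@[10:12]
i=13 'c': node 3→4 ·f
i=14 'c': node 4→4 ·f
i=15 'a': node 4→5
i=16 'c': node 5→2 ·f
i=17 'a': node 2→5 ·f
i=18 'd': node 5→6
i=19 'c': node 6→7
i=20 'b': node 7→8  ** P1@[16:20]
i=21 'b': node 8→0 ·f
i=22 'b': node 0→0
i=23 'c': node 0→4
i=24 'a': node 4→5
i=25 'd': node 5→6
i=26 'c': node 6→7
i=27 'b': node 7→8  ** P1@[23:27]
i=28 'a': node 8→1 ·f
i=29 'b': node 1→0 ·f
i=30 'd': node 0→0
i=31 'a': node 0→1
i=32 'c': node 1→2
i=33 'a': node 2→5 ·f
i=34 'd': node 5→6
i=35 'c': node 6→7
i=36 'b': node 7→8  ** P1@[32:36]
i=37 'c': node 8→4 ·f
i=38 'd': node 4→0 ·f
i=39 'a': node 0→1
i=40 'c': node 1→2
i=41 'a': node 2→5 ·f
i=42 'c': node 5→2 ·f
i=43 'b': node 2→3  ** P0@[41:43]
i=44 'b': node 3→0 ·f
i=45 'c': node 0→4
i=46 'c': node 4→4 ·f
i=47 'b': node 4→0 ·f
i=48 'c': node 0→4
i=49 'a': node 4→5

Matches: [[9,1],[12,0],[20,1],[27,1],[36,1],[43,0]]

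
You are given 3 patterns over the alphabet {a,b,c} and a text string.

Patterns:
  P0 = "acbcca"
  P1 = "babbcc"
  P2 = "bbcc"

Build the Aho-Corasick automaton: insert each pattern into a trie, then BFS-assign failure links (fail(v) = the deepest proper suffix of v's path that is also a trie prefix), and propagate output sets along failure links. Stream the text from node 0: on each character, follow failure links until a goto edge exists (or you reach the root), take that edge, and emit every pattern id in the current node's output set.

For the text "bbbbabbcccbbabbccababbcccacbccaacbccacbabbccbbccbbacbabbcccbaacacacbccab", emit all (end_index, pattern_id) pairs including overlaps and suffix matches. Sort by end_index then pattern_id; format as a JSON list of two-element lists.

Construct AC machine:
Trie (insert patterns):
  0='ε' goto a→1 b→7
  1='a' goto c→2
  2='ac' goto b→3
  3='acb' goto c→4
  4='acbc' goto c→5
  5='acbcc' goto a→6
  6='acbcca' goto ·  [P0 ends]
  7='b' goto a→8 b→13
  8='ba' goto b→9
  9='bab' goto b→10
  10='babb' goto c→11
  11='babbc' goto c→12
  12='babbcc' goto ·  [P1 ends]
  13='bb' goto c→14
  14='bbc' goto c→15
  15='bbcc' goto ·  [P2 ends]

BFS fail/out derivation:
  fail(1) 'a': from fail(0)=0 chase 'a': 0 ⇒ 0;  out=∅∪out(0)=∅
  fail(7) 'b': from fail(0)=0 chase 'b': 0 ⇒ 0;  out=∅∪out(0)=∅
  fail(2) 'ac': from fail(1)=0 chase 'c': 0 ⇒ 0;  out=∅∪out(0)=∅
  fail(8) 'ba': from fail(7)=0 chase 'a': 0 ⇒ 1;  out=∅∪out(1)=∅
  fail(13) 'bb': from fail(7)=0 chase 'b': 0 ⇒ 7;  out=∅∪out(7)=∅
  fail(3) 'acb': from fail(2)=0 chase 'b': 0 ⇒ 7;  out=∅∪out(7)=∅
  fail(9) 'bab': from fail(8)=1 chase 'b': 1→0 ⇒ 7;  out=∅∪out(7)=∅
  fail(14) 'bbc': from fail(13)=7 chase 'c': 7→0 ⇒ 0;  out=∅∪out(0)=∅
  fail(4) 'acbc': from fail(3)=7 chase 'c': 7→0 ⇒ 0;  out=∅∪out(0)=∅
  fail(10) 'babb': from fail(9)=7 chase 'b': 7 ⇒ 13;  out=∅∪out(13)=∅
  fail(15) 'bbcc': from fail(14)=0 chase 'c': 0 ⇒ 0;  out={2}∪out(0)={2}
  fail(5) 'acbcc': from fail(4)=0 chase 'c': 0 ⇒ 0;  out=∅∪out(0)=∅
  fail(11) 'babbc': from fail(10)=13 chase 'c': 13 ⇒ 14;  out=∅∪out(14)=∅
  fail(6) 'acbcca': from fail(5)=0 chase 'a': 0 ⇒ 1;  out={0}∪out(1)={0}
  fail(12) 'babbcc': from fail(11)=14 chase 'c': 14 ⇒ 15;  out={1}∪out(15)={1,2}

Text stream:
i=0 'b': node 0→7
i=1 'b': node 7→13
i=2 'b': node 13→13 (fail-walked)
i=3 'b': node 13→13 (fail-walked)
i=4 'a': node 13→8 (fail-walked)
i=5 'b': node 8→9
i=6 'b': node 9→10
i=7 'c': node 10→11
i=8 'c': node 11→12  emit P1@[3:8],P2@[5:8]
i=9 'c': node 12→0 (fail-walked)
i=10 'b': node 0→7
i=11 'b': node 7→13
i=12 'a': node 13→8 (fail-walked)
i=13 'b': node 8→9
i=14 'b': node 9→10
i=15 'c': node 10→11
i=16 'c': node 11→12  emit P1@[11:16],P2@[13:16]
i=17 'a': node 12→1 (fail-walked)
i=18 'b': node 1→7 (fail-walked)
i=19 'a': node 7→8
i=20 'b': node 8→9
i=21 'b': node 9→10
i=22 'c': node 10→11
i=23 'c': node 11→12  emit P1@[18:23],P2@[20:23]
i=24 'c': node 12→0 (fail-walked)
i=25 'a': node 0→1
i=26 'c': node 1→2
i=27 'b': node 2→3
i=28 'c': node 3→4
i=29 'c': node 4→5
i=30 'a': node 5→6  emit P0@[25:30]
i=31 'a': node 6→1 (fail-walked)
i=32 'c': node 1→2
i=33 'b': node 2→3
i=34 'c': node 3→4
i=35 'c': node 4→5
i=36 'a': node 5→6  emit P0@[31:36]
i=37 'c': node 6→2 (fail-walked)
i=38 'b': node 2→3
i=39 'a': node 3→8 (fail-walked)
i=40 'b': node 8→9
i=41 'b': node 9→10
i=42 'c': node 10→11
i=43 'c': node 11→12  emit P1@[38:43],P2@[40:43]
i=44 'b': node 12→7 (fail-walked)
i=45 'b': node 7→13
i=46 'c': node 13→14
i=47 'c': node 14→15  emit P2@[44:47]
i=48 'b': node 15→7 (fail-walked)
i=49 'b': node 7→13
i=50 'a': node 13→8 (fail-walked)
i=51 'c': node 8→2 (fail-walked)
i=52 'b': node 2→3
i=53 'a': node 3→8 (fail-walked)
i=54 'b': node 8→9
i=55 'b': node 9→10
i=56 'c': node 10→11
i=57 'c': node 11→12  emit P1@[52:57],P2@[54:57]
i=58 'c': node 12→0 (fail-walked)
i=59 'b': node 0→7
i=60 'a': node 7→8
i=61 'a': node 8→1 (fail-walked)
i=62 'c': node 1→2
i=63 'a': node 2→1 (fail-walked)
i=64 'c': node 1→2
i=65 'a': node 2→1 (fail-walked)
i=66 'c': node 1→2
i=67 'b': node 2→3
i=68 'c': node 3→4
i=69 'c': node 4→5
i=70 'a': node 5→6  emit P0@[65:70]
i=71 'b': node 6→7 (fail-walked)

Result: [[8,1],[8,2],[16,1],[16,2],[23,1],[23,2],[30,0],[36,0],[43,1],[43,2],[47,2],[57,1],[57,2],[70,0]]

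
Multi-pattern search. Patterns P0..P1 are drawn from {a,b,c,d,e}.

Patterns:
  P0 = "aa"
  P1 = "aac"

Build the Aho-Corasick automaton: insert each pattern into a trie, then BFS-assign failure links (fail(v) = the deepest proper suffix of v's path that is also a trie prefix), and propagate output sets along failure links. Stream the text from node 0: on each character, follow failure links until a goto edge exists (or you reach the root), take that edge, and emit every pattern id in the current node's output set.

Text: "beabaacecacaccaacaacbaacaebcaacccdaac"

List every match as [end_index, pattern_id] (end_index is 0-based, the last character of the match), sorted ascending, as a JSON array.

Build automaton:
Trie (insert patterns):
  n0 'ε': a→1
  n1 'a': a→2
  n2 'aa': c→3  [P0 ends]
  n3 'aac': ·  [P1 ends]

BFS fail/out derivation:
  n1('a'): parent n0 fail=0; on 'a' 0 → fail=0;  out ∅∪∅=∅
  n2('aa'): parent n1 fail=0; on 'a' 0 → fail=1;  out {0}∪∅={0}
  n3('aac'): parent n2 fail=1; on 'c' 1→0 → fail=0;  out {1}∪∅={1}

Scan:
[0] read 'b'  n0⇒n0
[1] read 'e'  n0⇒n0
[2] read 'a'  n0⇒n1
[3] read 'b'  n1⇒n0 (fail-walked)
[4] read 'a'  n0⇒n1
[5] read 'a'  n1⇒n2  emit P0@[4:5]
[6] read 'c'  n2⇒n3  emit P1@[4:6]
[7] read 'e'  n3⇒n0 (fail-walked)
[8] read 'c'  n0⇒n0
[9] read 'a'  n0⇒n1
[10] read 'c'  n1⇒n0 (fail-walked)
[11] read 'a'  n0⇒n1
[12] read 'c'  n1⇒n0 (fail-walked)
[13] read 'c'  n0⇒n0
[14] read 'a'  n0⇒n1
[15] read 'a'  n1⇒n2  emit P0@[14:15]
[16] read 'c'  n2⇒n3  emit P1@[14:16]
[17] read 'a'  n3⇒n1 (fail-walked)
[18] read 'a'  n1⇒n2  emit P0@[17:18]
[19] read 'c'  n2⇒n3  emit P1@[17:19]
[20] read 'b'  n3⇒n0 (fail-walked)
[21] read 'a'  n0⇒n1
[22] read 'a'  n1⇒n2  emit P0@[21:22]
[23] read 'c'  n2⇒n3  emit P1@[21:23]
[24] read 'a'  n3⇒n1 (fail-walked)
[25] read 'e'  n1⇒n0 (fail-walked)
[26] read 'b'  n0⇒n0
[27] read 'c'  n0⇒n0
[28] read 'a'  n0⇒n1
[29] read 'a'  n1⇒n2  emit P0@[28:29]
[30] read 'c'  n2⇒n3  emit P1@[28:30]
[31] read 'c'  n3⇒n0 (fail-walked)
[32] read 'c'  n0⇒n0
[33] read 'd'  n0⇒n0
[34] read 'a'  n0⇒n1
[35] read 'a'  n1⇒n2  emit P0@[34:35]
[36] read 'c'  n2⇒n3  emit P1@[34:36]

All matches (sorted): [[5,0],[6,1],[15,0],[16,1],[18,0],[19,1],[22,0],[23,1],[29,0],[30,1],[35,0],[36,1]]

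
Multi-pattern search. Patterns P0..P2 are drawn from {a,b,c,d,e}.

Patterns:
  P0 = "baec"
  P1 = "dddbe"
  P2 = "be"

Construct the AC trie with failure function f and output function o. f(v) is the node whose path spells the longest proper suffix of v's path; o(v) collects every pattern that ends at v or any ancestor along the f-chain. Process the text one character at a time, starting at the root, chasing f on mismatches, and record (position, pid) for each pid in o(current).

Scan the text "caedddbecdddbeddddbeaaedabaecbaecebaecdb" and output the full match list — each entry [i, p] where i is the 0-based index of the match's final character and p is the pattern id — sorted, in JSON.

Build:
Trie (insert patterns):
  0='ε' goto b→1 d→5
  1='b' goto a→2 e→10
  2='ba' goto e→3
  3='bae' goto c→4
  4='baec' goto ·  [P0 ends]
  5='d' goto d→6
  6='dd' goto d→7
  7='ddd' goto b→8
  8='dddb' goto e→9
  9='dddbe' goto ·  [P1 ends]
  10='be' goto ·  [P2 ends]

Failure links (BFS by depth):
  n1('b'): parent n0 fail=0; on 'b' 0 → fail=0;  out ∅∪∅=∅
  n5('d'): parent n0 fail=0; on 'd' 0 → fail=0;  out ∅∪∅=∅
  n2('ba'): parent n1 fail=0; on 'a' 0 → fail=0;  out ∅∪∅=∅
  n6('dd'): parent n5 fail=0; on 'd' 0 → fail=5;  out ∅∪∅=∅
  n10('be'): parent n1 fail=0; on 'e' 0 → fail=0;  out {2}∪∅={2}
  n3('bae'): parent n2 fail=0; on 'e' 0 → fail=0;  out ∅∪∅=∅
  n7('ddd'): parent n6 fail=5; on 'd' 5 → fail=6;  out ∅∪∅=∅
  n4('baec'): parent n3 fail=0; on 'c' 0 → fail=0;  out {0}∪∅={0}
  n8('dddb'): parent n7 fail=6; on 'b' 6→5→0 → fail=1;  out ∅∪∅=∅
  n9('dddbe'): parent n8 fail=1; on 'e' 1 → fail=10;  out {1}∪{2}={1,2}

Scan:
pos 0 'c': at 0
pos 1 'a': at 0
pos 2 'e': at 0
pos 3 'd': at 5
pos 4 'd': at 6
pos 5 'd': at 7
pos 6 'b': at 8
pos 7 'e': at 9  ** P1@[3:7],P2@[6:7]
pos 8 'c': at 0 (via fail)
pos 9 'd': at 5
pos 10 'd': at 6
pos 11 'd': at 7
pos 12 'b': at 8
pos 13 'e': at 9  ** P1@[9:13],P2@[12:13]
pos 14 'd': at 5 (via fail)
pos 15 'd': at 6
pos 16 'd': at 7
pos 17 'd': at 7 (via fail)
pos 18 'b': at 8
pos 19 'e': at 9  ** P1@[15:19],P2@[18:19]
pos 20 'a': at 0 (via fail)
pos 21 'a': at 0
pos 22 'e': at 0
pos 23 'd': at 5
pos 24 'a': at 0 (via fail)
pos 25 'b': at 1
pos 26 'a': at 2
pos 27 'e': at 3
pos 28 'c': at 4  ** P0@[25:28]
pos 29 'b': at 1 (via fail)
pos 30 'a': at 2
pos 31 'e': at 3
pos 32 'c': at 4  ** P0@[29:32]
pos 33 'e': at 0 (via fail)
pos 34 'b': at 1
pos 35 'a': at 2
pos 36 'e': at 3
pos 37 'c': at 4  ** P0@[34:37]
pos 38 'd': at 5 (via fail)
pos 39 'b': at 1 (via fail)

Matches: [[7,1],[7,2],[13,1],[13,2],[19,1],[19,2],[28,0],[32,0],[37,0]]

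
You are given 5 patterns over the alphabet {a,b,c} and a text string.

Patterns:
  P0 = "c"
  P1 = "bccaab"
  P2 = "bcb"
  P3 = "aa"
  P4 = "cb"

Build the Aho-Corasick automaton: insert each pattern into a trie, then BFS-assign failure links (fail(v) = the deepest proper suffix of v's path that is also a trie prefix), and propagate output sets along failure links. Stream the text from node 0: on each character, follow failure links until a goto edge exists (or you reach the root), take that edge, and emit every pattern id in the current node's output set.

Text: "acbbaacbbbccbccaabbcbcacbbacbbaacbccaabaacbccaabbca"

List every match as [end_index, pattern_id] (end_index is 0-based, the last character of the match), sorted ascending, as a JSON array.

Construct AC machine:
Trie (insert patterns):
  0='ε' goto a→9 b→2 c→1
  1='c' goto b→11  [P0 ends]
  2='b' goto c→3
  3='bc' goto b→8 c→4
  4='bcc' goto a→5
  5='bcca' goto a→6
  6='bccaa' goto b→7
  7='bccaab' goto ·  [P1 ends]
  8='bcb' goto ·  [P2 ends]
  9='a' goto a→10
  10='aa' goto ·  [P3 ends]
  11='cb' goto ·  [P4 ends]

Failure links (BFS by depth):
  fail(1) 'c': from fail(0)=0 chase 'c': 0 ⇒ 0;  out={0}∪out(0)={0}
  fail(2) 'b': from fail(0)=0 chase 'b': 0 ⇒ 0;  out=∅∪out(0)=∅
  fail(9) 'a': from fail(0)=0 chase 'a': 0 ⇒ 0;  out=∅∪out(0)=∅
  fail(3) 'bc': from fail(2)=0 chase 'c': 0 ⇒ 1;  out=∅∪out(1)={0}
  fail(10) 'aa': from fail(9)=0 chase 'a': 0 ⇒ 9;  out={3}∪out(9)={3}
  fail(11) 'cb': from fail(1)=0 chase 'b': 0 ⇒ 2;  out={4}∪out(2)={4}
  fail(4) 'bcc': from fail(3)=1 chase 'c': 1→0 ⇒ 1;  out=∅∪out(1)={0}
  fail(8) 'bcb': from fail(3)=1 chase 'b': 1 ⇒ 11;  out={2}∪out(11)={2,4}
  fail(5) 'bcca': from fail(4)=1 chase 'a': 1→0 ⇒ 9;  out=∅∪out(9)=∅
  fail(6) 'bccaa': from fail(5)=9 chase 'a': 9 ⇒ 10;  out=∅∪out(10)={3}
  fail(7) 'bccaab': from fail(6)=10 chase 'b': 10→9→0 ⇒ 2;  out={1}∪out(2)={1}

Scan:
i=0 'a': node 0→9
i=1 'c': node 9→1 (via fail)  → match P0@[1:1]
i=2 'b': node 1→11  → match P4@[1:2]
i=3 'b': node 11→2 (via fail)
i=4 'a': node 2→9 (via fail)
i=5 'a': node 9→10  → match P3@[4:5]
i=6 'c': node 10→1 (via fail)  → match P0@[6:6]
i=7 'b': node 1→11  → match P4@[6:7]
i=8 'b': node 11→2 (via fail)
i=9 'b': node 2→2 (via fail)
i=10 'c': node 2→3  → match P0@[10:10]
i=11 'c': node 3→4  → match P0@[11:11]
i=12 'b': node 4→11 (via fail)  → match P4@[11:12]
i=13 'c': node 11→3 (via fail)  → match P0@[13:13]
i=14 'c': node 3→4  → match P0@[14:14]
i=15 'a': node 4→5
i=16 'a': node 5→6  → match P3@[15:16]
i=17 'b': node 6→7  → match P1@[12:17]
i=18 'b': node 7→2 (via fail)
i=19 'c': node 2→3  → match P0@[19:19]
i=20 'b': node 3→8  → match P2@[18:20],P4@[19:20]
i=21 'c': node 8→3 (via fail)  → match P0@[21:21]
i=22 'a': node 3→9 (via fail)
i=23 'c': node 9→1 (via fail)  → match P0@[23:23]
i=24 'b': node 1→11  → match P4@[23:24]
i=25 'b': node 11→2 (via fail)
i=26 'a': node 2→9 (via fail)
i=27 'c': node 9→1 (via fail)  → match P0@[27:27]
i=28 'b': node 1→11  → match P4@[27:28]
i=29 'b': node 11→2 (via fail)
i=30 'a': node 2→9 (via fail)
i=31 'a': node 9→10  → match P3@[30:31]
i=32 'c': node 10→1 (via fail)  → match P0@[32:32]
i=33 'b': node 1→11  → match P4@[32:33]
i=34 'c': node 11→3 (via fail)  → match P0@[34:34]
i=35 'c': node 3→4  → match P0@[35:35]
i=36 'a': node 4→5
i=37 'a': node 5→6  → match P3@[36:37]
i=38 'b': node 6→7  → match P1@[33:38]
i=39 'a': node 7→9 (via fail)
i=40 'a': node 9→10  → match P3@[39:40]
i=41 'c': node 10→1 (via fail)  → match P0@[41:41]
i=42 'b': node 1→11  → match P4@[41:42]
i=43 'c': node 11→3 (via fail)  → match P0@[43:43]
i=44 'c': node 3→4  → match P0@[44:44]
i=45 'a': node 4→5
i=46 'a': node 5→6  → match P3@[45:46]
i=47 'b': node 6→7  → match P1@[42:47]
i=48 'b': node 7→2 (via fail)
i=49 'c': node 2→3  → match P0@[49:49]
i=50 'a': node 3→9 (via fail)

Matches: [[1,0],[2,4],[5,3],[6,0],[7,4],[10,0],[11,0],[12,4],[13,0],[14,0],[16,3],[17,1],[19,0],[20,2],[20,4],[21,0],[23,0],[24,4],[27,0],[28,4],[31,3],[32,0],[33,4],[34,0],[35,0],[37,3],[38,1],[40,3],[41,0],[42,4],[43,0],[44,0],[46,3],[47,1],[49,0]]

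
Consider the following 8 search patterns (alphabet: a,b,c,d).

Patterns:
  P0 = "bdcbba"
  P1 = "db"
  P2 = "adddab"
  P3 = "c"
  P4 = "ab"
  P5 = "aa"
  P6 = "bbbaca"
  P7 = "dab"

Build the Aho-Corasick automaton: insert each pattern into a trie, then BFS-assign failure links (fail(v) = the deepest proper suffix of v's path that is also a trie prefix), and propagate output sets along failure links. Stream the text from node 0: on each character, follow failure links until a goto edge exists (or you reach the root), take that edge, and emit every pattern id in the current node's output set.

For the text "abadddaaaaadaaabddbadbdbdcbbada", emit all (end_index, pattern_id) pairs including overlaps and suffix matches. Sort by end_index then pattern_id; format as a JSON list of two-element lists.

Construct AC machine:
Trie nodes:
  0='ε' goto a→9 b→1 c→15 d→7
  1='b' goto b→18 d→2
  2='bd' goto c→3
  3='bdc' goto b→4
  4='bdcb' goto b→5
  5='bdcbb' goto a→6
  6='bdcbba' goto ·  [P0 ends]
  7='d' goto a→23 b→8
  8='db' goto ·  [P1 ends]
  9='a' goto a→17 b→16 d→10
  10='ad' goto d→11
  11='add' goto d→12
  12='addd' goto a→13
  13='addda' goto b→14
  14='adddab' goto ·  [P2 ends]
  15='c' goto ·  [P3 ends]
  16='ab' goto ·  [P4 ends]
  17='aa' goto ·  [P5 ends]
  18='bb' goto b→19
  19='bbb' goto a→20
  20='bbba' goto c→21
  21='bbbac' goto a→22
  22='bbbaca' goto ·  [P6 ends]
  23='da' goto b→24
  24='dab' goto ·  [P7 ends]

BFS fail/out derivation:
  fail(1) 'b': from fail(0)=0 chase 'b': 0 ⇒ 0;  out=∅∪out(0)=∅
  fail(7) 'd': from fail(0)=0 chase 'd': 0 ⇒ 0;  out=∅∪out(0)=∅
  fail(9) 'a': from fail(0)=0 chase 'a': 0 ⇒ 0;  out=∅∪out(0)=∅
  fail(15) 'c': from fail(0)=0 chase 'c': 0 ⇒ 0;  out={3}∪out(0)={3}
  fail(2) 'bd': from fail(1)=0 chase 'd': 0 ⇒ 7;  out=∅∪out(7)=∅
  fail(8) 'db': from fail(7)=0 chase 'b': 0 ⇒ 1;  out={1}∪out(1)={1}
  fail(10) 'ad': from fail(9)=0 chase 'd': 0 ⇒ 7;  out=∅∪out(7)=∅
  fail(16) 'ab': from fail(9)=0 chase 'b': 0 ⇒ 1;  out={4}∪out(1)={4}
  fail(17) 'aa': from fail(9)=0 chase 'a': 0 ⇒ 9;  out={5}∪out(9)={5}
  fail(18) 'bb': from fail(1)=0 chase 'b': 0 ⇒ 1;  out=∅∪out(1)=∅
  fail(23) 'da': from fail(7)=0 chase 'a': 0 ⇒ 9;  out=∅∪out(9)=∅
  fail(3) 'bdc': from fail(2)=7 chase 'c': 7→0 ⇒ 15;  out=∅∪out(15)={3}
  fail(11) 'add': from fail(10)=7 chase 'd': 7→0 ⇒ 7;  out=∅∪out(7)=∅
  fail(19) 'bbb': from fail(18)=1 chase 'b': 1 ⇒ 18;  out=∅∪out(18)=∅
  fail(24) 'dab': from fail(23)=9 chase 'b': 9 ⇒ 16;  out={7}∪out(16)={4,7}
  fail(4) 'bdcb': from fail(3)=15 chase 'b': 15→0 ⇒ 1;  out=∅∪out(1)=∅
  fail(12) 'addd': from fail(11)=7 chase 'd': 7→0 ⇒ 7;  out=∅∪out(7)=∅
  fail(20) 'bbba': from fail(19)=18 chase 'a': 18→1→0 ⇒ 9;  out=∅∪out(9)=∅
  fail(5) 'bdcbb': from fail(4)=1 chase 'b': 1 ⇒ 18;  out=∅∪out(18)=∅
  fail(13) 'addda': from fail(12)=7 chase 'a': 7 ⇒ 23;  out=∅∪out(23)=∅
  fail(21) 'bbbac': from fail(20)=9 chase 'c': 9→0 ⇒ 15;  out=∅∪out(15)={3}
  fail(6) 'bdcbba': from fail(5)=18 chase 'a': 18→1→0 ⇒ 9;  out={0}∪out(9)={0}
  fail(14) 'adddab': from fail(13)=23 chase 'b': 23 ⇒ 24;  out={2}∪out(24)={2,4,7}
  fail(22) 'bbbaca': from fail(21)=15 chase 'a': 15→0 ⇒ 9;  out={6}∪out(9)={6}

Scan:
[0] read 'a'  n0⇒n9
[1] read 'b'  n9⇒n16  ** P4@[0:1]
[2] read 'a'  n16⇒n9 (fail-walked)
[3] read 'd'  n9⇒n10
[4] read 'd'  n10⇒n11
[5] read 'd'  n11⇒n12
[6] read 'a'  n12⇒n13
[7] read 'a'  n13⇒n17 (fail-walked)  ** P5@[6:7]
[8] read 'a'  n17⇒n17 (fail-walked)  ** P5@[7:8]
[9] read 'a'  n17⇒n17 (fail-walked)  ** P5@[8:9]
[10] read 'a'  n17⇒n17 (fail-walked)  ** P5@[9:10]
[11] read 'd'  n17⇒n10 (fail-walked)
[12] read 'a'  n10⇒n23 (fail-walked)
[13] read 'a'  n23⇒n17 (fail-walked)  ** P5@[12:13]
[14] read 'a'  n17⇒n17 (fail-walked)  ** P5@[13:14]
[15] read 'b'  n17⇒n16 (fail-walked)  ** P4@[14:15]
[16] read 'd'  n16⇒n2 (fail-walked)
[17] read 'd'  n2⇒n7 (fail-walked)
[18] read 'b'  n7⇒n8  ** P1@[17:18]
[19] read 'a'  n8⇒n9 (fail-walked)
[20] read 'd'  n9⇒n10
[21] read 'b'  n10⇒n8 (fail-walked)  ** P1@[20:21]
[22] read 'd'  n8⇒n2 (fail-walked)
[23] read 'b'  n2⇒n8 (fail-walked)  ** P1@[22:23]
[24] read 'd'  n8⇒n2 (fail-walked)
[25] read 'c'  n2⇒n3  ** P3@[25:25]
[26] read 'b'  n3⇒n4
[27] read 'b'  n4⇒n5
[28] read 'a'  n5⇒n6  ** P0@[23:28]
[29] read 'd'  n6⇒n10 (fail-walked)
[30] read 'a'  n10⇒n23 (fail-walked)

Matches: [[1,4],[7,5],[8,5],[9,5],[10,5],[13,5],[14,5],[15,4],[18,1],[21,1],[23,1],[25,3],[28,0]]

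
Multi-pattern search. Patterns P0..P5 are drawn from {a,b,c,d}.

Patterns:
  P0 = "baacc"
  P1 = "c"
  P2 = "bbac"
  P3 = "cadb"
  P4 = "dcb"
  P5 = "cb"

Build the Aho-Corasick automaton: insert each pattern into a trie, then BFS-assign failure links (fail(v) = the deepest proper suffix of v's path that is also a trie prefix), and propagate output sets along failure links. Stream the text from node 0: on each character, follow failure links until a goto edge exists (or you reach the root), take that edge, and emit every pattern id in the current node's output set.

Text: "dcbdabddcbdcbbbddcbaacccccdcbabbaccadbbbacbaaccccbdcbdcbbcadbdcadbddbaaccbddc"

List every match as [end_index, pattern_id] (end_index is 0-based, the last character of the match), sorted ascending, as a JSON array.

Construct AC machine:
Trie nodes:
  n0 'ε': b→1 c→6 d→13
  n1 'b': a→2 b→7
  n2 'ba': a→3
  n3 'baa': c→4
  n4 'baac': c→5
  n5 'baacc': ·  [P0 ends]
  n6 'c': a→10 b→16  [P1 ends]
  n7 'bb': a→8
  n8 'bba': c→9
  n9 'bbac': ·  [P2 ends]
  n10 'ca': d→11
  n11 'cad': b→12
  n12 'cadb': ·  [P3 ends]
  n13 'd': c→14
  n14 'dc': b→15
  n15 'dcb': ·  [P4 ends]
  n16 'cb': ·  [P5 ends]

BFS fail/out derivation:
  fail(1) 'b': from fail(0)=0 chase 'b': 0 ⇒ 0;  out=∅∪out(0)=∅
  fail(6) 'c': from fail(0)=0 chase 'c': 0 ⇒ 0;  out={1}∪out(0)={1}
  fail(13) 'd': from fail(0)=0 chase 'd': 0 ⇒ 0;  out=∅∪out(0)=∅
  fail(2) 'ba': from fail(1)=0 chase 'a': 0 ⇒ 0;  out=∅∪out(0)=∅
  fail(7) 'bb': from fail(1)=0 chase 'b': 0 ⇒ 1;  out=∅∪out(1)=∅
  fail(10) 'ca': from fail(6)=0 chase 'a': 0 ⇒ 0;  out=∅∪out(0)=∅
  fail(14) 'dc': from fail(13)=0 chase 'c': 0 ⇒ 6;  out=∅∪out(6)={1}
  fail(16) 'cb': from fail(6)=0 chase 'b': 0 ⇒ 1;  out={5}∪out(1)={5}
  fail(3) 'baa': from fail(2)=0 chase 'a': 0 ⇒ 0;  out=∅∪out(0)=∅
  fail(8) 'bba': from fail(7)=1 chase 'a': 1 ⇒ 2;  out=∅∪out(2)=∅
  fail(11) 'cad': from fail(10)=0 chase 'd': 0 ⇒ 13;  out=∅∪out(13)=∅
  fail(15) 'dcb': from fail(14)=6 chase 'b': 6 ⇒ 16;  out={4}∪out(16)={4,5}
  fail(4) 'baac': from fail(3)=0 chase 'c': 0 ⇒ 6;  out=∅∪out(6)={1}
  fail(9) 'bbac': from fail(8)=2 chase 'c': 2→0 ⇒ 6;  out={2}∪out(6)={1,2}
  fail(12) 'cadb': from fail(11)=13 chase 'b': 13→0 ⇒ 1;  out={3}∪out(1)={3}
  fail(5) 'baacc': from fail(4)=6 chase 'c': 6→0 ⇒ 6;  out={0}∪out(6)={0,1}

Run:
pos 0 'd': at 13
pos 1 'c': at 14  → match P1@[1:1]
pos 2 'b': at 15  → match P4@[0:2],P5@[1:2]
pos 3 'd': at 13 ·f
pos 4 'a': at 0 ·f
pos 5 'b': at 1
pos 6 'd': at 13 ·f
pos 7 'd': at 13 ·f
pos 8 'c': at 14  → match P1@[8:8]
pos 9 'b': at 15  → match P4@[7:9],P5@[8:9]
pos 10 'd': at 13 ·f
pos 11 'c': at 14  → match P1@[11:11]
pos 12 'b': at 15  → match P4@[10:12],P5@[11:12]
pos 13 'b': at 7 ·f
pos 14 'b': at 7 ·f
pos 15 'd': at 13 ·f
pos 16 'd': at 13 ·f
pos 17 'c': at 14  → match P1@[17:17]
pos 18 'b': at 15  → match P4@[16:18],P5@[17:18]
pos 19 'a': at 2 ·f
pos 20 'a': at 3
pos 21 'c': at 4  → match P1@[21:21]
pos 22 'c': at 5  → match P0@[18:22],P1@[22:22]
pos 23 'c': at 6 ·f  → match P1@[23:23]
pos 24 'c': at 6 ·f  → match P1@[24:24]
pos 25 'c': at 6 ·f  → match P1@[25:25]
pos 26 'd': at 13 ·f
pos 27 'c': at 14  → match P1@[27:27]
pos 28 'b': at 15  → match P4@[26:28],P5@[27:28]
pos 29 'a': at 2 ·f
pos 30 'b': at 1 ·f
pos 31 'b': at 7
pos 32 'a': at 8
pos 33 'c': at 9  → match P1@[33:33],P2@[30:33]
pos 34 'c': at 6 ·f  → match P1@[34:34]
pos 35 'a': at 10
pos 36 'd': at 11
pos 37 'b': at 12  → match P3@[34:37]
pos 38 'b': at 7 ·f
pos 39 'b': at 7 ·f
pos 40 'a': at 8
pos 41 'c': at 9  → match P1@[41:41],P2@[38:41]
pos 42 'b': at 16 ·f  → match P5@[41:42]
pos 43 'a': at 2 ·f
pos 44 'a': at 3
pos 45 'c': at 4  → match P1@[45:45]
pos 46 'c': at 5  → match P0@[42:46],P1@[46:46]
pos 47 'c': at 6 ·f  → match P1@[47:47]
pos 48 'c': at 6 ·f  → match P1@[48:48]
pos 49 'b': at 16  → match P5@[48:49]
pos 50 'd': at 13 ·f
pos 51 'c': at 14  → match P1@[51:51]
pos 52 'b': at 15  → match P4@[50:52],P5@[51:52]
pos 53 'd': at 13 ·f
pos 54 'c': at 14  → match P1@[54:54]
pos 55 'b': at 15  → match P4@[53:55],P5@[54:55]
pos 56 'b': at 7 ·f
pos 57 'c': at 6 ·f  → match P1@[57:57]
pos 58 'a': at 10
pos 59 'd': at 11
pos 60 'b': at 12  → match P3@[57:60]
pos 61 'd': at 13 ·f
pos 62 'c': at 14  → match P1@[62:62]
pos 63 'a': at 10 ·f
pos 64 'd': at 11
pos 65 'b': at 12  → match P3@[62:65]
pos 66 'd': at 13 ·f
pos 67 'd': at 13 ·f
pos 68 'b': at 1 ·f
pos 69 'a': at 2
pos 70 'a': at 3
pos 71 'c': at 4  → match P1@[71:71]
pos 72 'c': at 5  → match P0@[68:72],P1@[72:72]
pos 73 'b': at 16 ·f  → match P5@[72:73]
pos 74 'd': at 13 ·f
pos 75 'd': at 13 ·f
pos 76 'c': at 14  → match P1@[76:76]

All matches (sorted): [[1,1],[2,4],[2,5],[8,1],[9,4],[9,5],[11,1],[12,4],[12,5],[17,1],[18,4],[18,5],[21,1],[22,0],[22,1],[23,1],[24,1],[25,1],[27,1],[28,4],[28,5],[33,1],[33,2],[34,1],[37,3],[41,1],[41,2],[42,5],[45,1],[46,0],[46,1],[47,1],[48,1],[49,5],[51,1],[52,4],[52,5],[54,1],[55,4],[55,5],[57,1],[60,3],[62,1],[65,3],[71,1],[72,0],[72,1],[73,5],[76,1]]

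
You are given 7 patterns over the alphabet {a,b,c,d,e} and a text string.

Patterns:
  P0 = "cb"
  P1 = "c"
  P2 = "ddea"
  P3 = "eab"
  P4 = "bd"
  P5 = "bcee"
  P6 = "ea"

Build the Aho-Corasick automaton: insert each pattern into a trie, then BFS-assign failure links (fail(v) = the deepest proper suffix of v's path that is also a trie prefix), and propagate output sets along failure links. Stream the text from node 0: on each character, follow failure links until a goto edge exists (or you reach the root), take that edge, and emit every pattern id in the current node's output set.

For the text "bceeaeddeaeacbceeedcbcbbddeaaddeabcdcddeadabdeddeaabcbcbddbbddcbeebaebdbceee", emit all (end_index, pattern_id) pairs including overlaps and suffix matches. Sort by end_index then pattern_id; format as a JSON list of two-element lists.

Build:
Trie nodes:
  0='ε' goto b→10 c→1 d→3 e→7
  1='c' goto b→2  ←P1
  2='cb' goto ·  ←P0
  3='d' goto d→4
  4='dd' goto e→5
  5='dde' goto a→6
  6='ddea' goto ·  ←P2
  7='e' goto a→8
  8='ea' goto b→9  ←P6
  9='eab' goto ·  ←P3
  10='b' goto c→12 d→11
  11='bd' goto ·  ←P4
  12='bc' goto e→13
  13='bce' goto e→14
  14='bcee' goto ·  ←P5

Failure links (BFS by depth):
  fail(1) 'c': from fail(0)=0 chase 'c': 0 ⇒ 0;  out={1}∪out(0)={1}
  fail(3) 'd': from fail(0)=0 chase 'd': 0 ⇒ 0;  out=∅∪out(0)=∅
  fail(7) 'e': from fail(0)=0 chase 'e': 0 ⇒ 0;  out=∅∪out(0)=∅
  fail(10) 'b': from fail(0)=0 chase 'b': 0 ⇒ 0;  out=∅∪out(0)=∅
  fail(2) 'cb': from fail(1)=0 chase 'b': 0 ⇒ 10;  out={0}∪out(10)={0}
  fail(4) 'dd': from fail(3)=0 chase 'd': 0 ⇒ 3;  out=∅∪out(3)=∅
  fail(8) 'ea': from fail(7)=0 chase 'a': 0 ⇒ 0;  out={6}∪out(0)={6}
  fail(11) 'bd': from fail(10)=0 chase 'd': 0 ⇒ 3;  out={4}∪out(3)={4}
  fail(12) 'bc': from fail(10)=0 chase 'c': 0 ⇒ 1;  out=∅∪out(1)={1}
  fail(5) 'dde': from fail(4)=3 chase 'e': 3→0 ⇒ 7;  out=∅∪out(7)=∅
  fail(9) 'eab': from fail(8)=0 chase 'b': 0 ⇒ 10;  out={3}∪out(10)={3}
  fail(13) 'bce': from fail(12)=1 chase 'e': 1→0 ⇒ 7;  out=∅∪out(7)=∅
  fail(6) 'ddea': from fail(5)=7 chase 'a': 7 ⇒ 8;  out={2}∪out(8)={2,6}
  fail(14) 'bcee': from fail(13)=7 chase 'e': 7→0 ⇒ 7;  out={5}∪out(7)={5}

Text stream:
[0] read 'b'  n0⇒n10
[1] read 'c'  n10⇒n12  ** P1@[1:1]
[2] read 'e'  n12⇒n13
[3] read 'e'  n13⇒n14  ** P5@[0:3]
[4] read 'a'  n14⇒n8 ·f  ** P6@[3:4]
[5] read 'e'  n8⇒n7 ·f
[6] read 'd'  n7⇒n3 ·f
[7] read 'd'  n3⇒n4
[8] read 'e'  n4⇒n5
[9] read 'a'  n5⇒n6  ** P2@[6:9],P6@[8:9]
[10] read 'e'  n6⇒n7 ·f
[11] read 'a'  n7⇒n8  ** P6@[10:11]
[12] read 'c'  n8⇒n1 ·f  ** P1@[12:12]
[13] read 'b'  n1⇒n2  ** P0@[12:13]
[14] read 'c'  n2⇒n12 ·f  ** P1@[14:14]
[15] read 'e'  n12⇒n13
[16] read 'e'  n13⇒n14  ** P5@[13:16]
[17] read 'e'  n14⇒n7 ·f
[18] read 'd'  n7⇒n3 ·f
[19] read 'c'  n3⇒n1 ·f  ** P1@[19:19]
[20] read 'b'  n1⇒n2  ** P0@[19:20]
[21] read 'c'  n2⇒n12 ·f  ** P1@[21:21]
[22] read 'b'  n12⇒n2 ·f  ** P0@[21:22]
[23] read 'b'  n2⇒n10 ·f
[24] read 'd'  n10⇒n11  ** P4@[23:24]
[25] read 'd'  n11⇒n4 ·f
[26] read 'e'  n4⇒n5
[27] read 'a'  n5⇒n6  ** P2@[24:27],P6@[26:27]
[28] read 'a'  n6⇒n0 ·f
[29] read 'd'  n0⇒n3
[30] read 'd'  n3⇒n4
[31] read 'e'  n4⇒n5
[32] read 'a'  n5⇒n6  ** P2@[29:32],P6@[31:32]
[33] read 'b'  n6⇒n9 ·f  ** P3@[31:33]
[34] read 'c'  n9⇒n12 ·f  ** P1@[34:34]
[35] read 'd'  n12⇒n3 ·f
[36] read 'c'  n3⇒n1 ·f  ** P1@[36:36]
[37] read 'd'  n1⇒n3 ·f
[38] read 'd'  n3⇒n4
[39] read 'e'  n4⇒n5
[40] read 'a'  n5⇒n6  ** P2@[37:40],P6@[39:40]
[41] read 'd'  n6⇒n3 ·f
[42] read 'a'  n3⇒n0 ·f
[43] read 'b'  n0⇒n10
[44] read 'd'  n10⇒n11  ** P4@[43:44]
[45] read 'e'  n11⇒n7 ·f
[46] read 'd'  n7⇒n3 ·f
[47] read 'd'  n3⇒n4
[48] read 'e'  n4⇒n5
[49] read 'a'  n5⇒n6  ** P2@[46:49],P6@[48:49]
[50] read 'a'  n6⇒n0 ·f
[51] read 'b'  n0⇒n10
[52] read 'c'  n10⇒n12  ** P1@[52:52]
[53] read 'b'  n12⇒n2 ·f  ** P0@[52:53]
[54] read 'c'  n2⇒n12 ·f  ** P1@[54:54]
[55] read 'b'  n12⇒n2 ·f  ** P0@[54:55]
[56] read 'd'  n2⇒n11 ·f  ** P4@[55:56]
[57] read 'd'  n11⇒n4 ·f
[58] read 'b'  n4⇒n10 ·f
[59] read 'b'  n10⇒n10 ·f
[60] read 'd'  n10⇒n11  ** P4@[59:60]
[61] read 'd'  n11⇒n4 ·f
[62] read 'c'  n4⇒n1 ·f  ** P1@[62:62]
[63] read 'b'  n1⇒n2  ** P0@[62:63]
[64] read 'e'  n2⇒n7 ·f
[65] read 'e'  n7⇒n7 ·f
[66] read 'b'  n7⇒n10 ·f
[67] read 'a'  n10⇒n0 ·f
[68] read 'e'  n0⇒n7
[69] read 'b'  n7⇒n10 ·f
[70] read 'd'  n10⇒n11  ** P4@[69:70]
[71] read 'b'  n11⇒n10 ·f
[72] read 'c'  n10⇒n12  ** P1@[72:72]
[73] read 'e'  n12⇒n13
[74] read 'e'  n13⇒n14  ** P5@[71:74]
[75] read 'e'  n14⇒n7 ·f

Matches: [[1,1],[3,5],[4,6],[9,2],[9,6],[11,6],[12,1],[13,0],[14,1],[16,5],[19,1],[20,0],[21,1],[22,0],[24,4],[27,2],[27,6],[32,2],[32,6],[33,3],[34,1],[36,1],[40,2],[40,6],[44,4],[49,2],[49,6],[52,1],[53,0],[54,1],[55,0],[56,4],[60,4],[62,1],[63,0],[70,4],[72,1],[74,5]]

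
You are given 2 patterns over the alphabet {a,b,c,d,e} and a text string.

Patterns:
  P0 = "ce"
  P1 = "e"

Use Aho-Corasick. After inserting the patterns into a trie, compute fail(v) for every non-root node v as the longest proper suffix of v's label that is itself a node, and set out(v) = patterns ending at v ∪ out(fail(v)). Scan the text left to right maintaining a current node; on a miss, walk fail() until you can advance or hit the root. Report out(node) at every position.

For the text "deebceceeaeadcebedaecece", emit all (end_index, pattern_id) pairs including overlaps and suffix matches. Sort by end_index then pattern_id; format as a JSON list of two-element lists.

Build automaton:
Trie (insert patterns):
  0='ε' goto c→1 e→3
  1='c' goto e→2
  2='ce' goto ·  [P0 ends]
  3='e' goto ·  [P1 ends]

Failure links (BFS by depth):
  fail(1) 'c': from fail(0)=0 chase 'c': 0 ⇒ 0;  out=∅∪out(0)=∅
  fail(3) 'e': from fail(0)=0 chase 'e': 0 ⇒ 0;  out={1}∪out(0)={1}
  fail(2) 'ce': from fail(1)=0 chase 'e': 0 ⇒ 3;  out={0}∪out(3)={0,1}

Scan:
pos 0 'd': at 0
pos 1 'e': at 3  → match P1@[1:1]
pos 2 'e': at 3 (fail-walked)  → match P1@[2:2]
pos 3 'b': at 0 (fail-walked)
pos 4 'c': at 1
pos 5 'e': at 2  → match P0@[4:5],P1@[5:5]
pos 6 'c': at 1 (fail-walked)
pos 7 'e': at 2  → match P0@[6:7],P1@[7:7]
pos 8 'e': at 3 (fail-walked)  → match P1@[8:8]
pos 9 'a': at 0 (fail-walked)
pos 10 'e': at 3  → match P1@[10:10]
pos 11 'a': at 0 (fail-walked)
pos 12 'd': at 0
pos 13 'c': at 1
pos 14 'e': at 2  → match P0@[13:14],P1@[14:14]
pos 15 'b': at 0 (fail-walked)
pos 16 'e': at 3  → match P1@[16:16]
pos 17 'd': at 0 (fail-walked)
pos 18 'a': at 0
pos 19 'e': at 3  → match P1@[19:19]
pos 20 'c': at 1 (fail-walked)
pos 21 'e': at 2  → match P0@[20:21],P1@[21:21]
pos 22 'c': at 1 (fail-walked)
pos 23 'e': at 2  → match P0@[22:23],P1@[23:23]

Matches: [[1,1],[2,1],[5,0],[5,1],[7,0],[7,1],[8,1],[10,1],[14,0],[14,1],[16,1],[19,1],[21,0],[21,1],[23,0],[23,1]]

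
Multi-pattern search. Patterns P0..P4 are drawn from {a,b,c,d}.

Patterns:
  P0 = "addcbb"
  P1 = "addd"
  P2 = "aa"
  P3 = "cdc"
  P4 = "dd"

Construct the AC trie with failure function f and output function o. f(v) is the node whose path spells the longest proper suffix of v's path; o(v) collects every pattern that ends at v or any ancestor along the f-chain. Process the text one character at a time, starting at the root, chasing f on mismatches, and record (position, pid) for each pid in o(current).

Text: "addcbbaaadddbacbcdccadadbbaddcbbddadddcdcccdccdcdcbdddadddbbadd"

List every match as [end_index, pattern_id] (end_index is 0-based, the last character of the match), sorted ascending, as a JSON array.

Build:
Trie (insert patterns):
  0='ε' goto a→1 c→9 d→12
  1='a' goto a→8 d→2
  2='ad' goto d→3
  3='add' goto c→4 d→7
  4='addc' goto b→5
  5='addcb' goto b→6
  6='addcbb' goto ·  ←P0
  7='addd' goto ·  ←P1
  8='aa' goto ·  ←P2
  9='c' goto d→10
  10='cd' goto c→11
  11='cdc' goto ·  ←P3
  12='d' goto d→13
  13='dd' goto ·  ←P4

BFS fail/out derivation:
  fail(1) 'a': from fail(0)=0 chase 'a': 0 ⇒ 0;  out=∅∪out(0)=∅
  fail(9) 'c': from fail(0)=0 chase 'c': 0 ⇒ 0;  out=∅∪out(0)=∅
  fail(12) 'd': from fail(0)=0 chase 'd': 0 ⇒ 0;  out=∅∪out(0)=∅
  fail(2) 'ad': from fail(1)=0 chase 'd': 0 ⇒ 12;  out=∅∪out(12)=∅
  fail(8) 'aa': from fail(1)=0 chase 'a': 0 ⇒ 1;  out={2}∪out(1)={2}
  fail(10) 'cd': from fail(9)=0 chase 'd': 0 ⇒ 12;  out=∅∪out(12)=∅
  fail(13) 'dd': from fail(12)=0 chase 'd': 0 ⇒ 12;  out={4}∪out(12)={4}
  fail(3) 'add': from fail(2)=12 chase 'd': 12 ⇒ 13;  out=∅∪out(13)={4}
  fail(11) 'cdc': from fail(10)=12 chase 'c': 12→0 ⇒ 9;  out={3}∪out(9)={3}
  fail(4) 'addc': from fail(3)=13 chase 'c': 13→12→0 ⇒ 9;  out=∅∪out(9)=∅
  fail(7) 'addd': from fail(3)=13 chase 'd': 13→12 ⇒ 13;  out={1}∪out(13)={1,4}
  fail(5) 'addcb': from fail(4)=9 chase 'b': 9→0 ⇒ 0;  out=∅∪out(0)=∅
  fail(6) 'addcbb': from fail(5)=0 chase 'b': 0 ⇒ 0;  out={0}∪out(0)={0}

Run:
i=0 'a': node 0→1
i=1 'd': node 1→2
i=2 'd': node 2→3  emit P4@[1:2]
i=3 'c': node 3→4
i=4 'b': node 4→5
i=5 'b': node 5→6  emit P0@[0:5]
i=6 'a': node 6→1 (fail-walked)
i=7 'a': node 1→8  emit P2@[6:7]
i=8 'a': node 8→8 (fail-walked)  emit P2@[7:8]
i=9 'd': node 8→2 (fail-walked)
i=10 'd': node 2→3  emit P4@[9:10]
i=11 'd': node 3→7  emit P1@[8:11],P4@[10:11]
i=12 'b': node 7→0 (fail-walked)
i=13 'a': node 0→1
i=14 'c': node 1→9 (fail-walked)
i=15 'b': node 9→0 (fail-walked)
i=16 'c': node 0→9
i=17 'd': node 9→10
i=18 'c': node 10→11  emit P3@[16:18]
i=19 'c': node 11→9 (fail-walked)
i=20 'a': node 9→1 (fail-walked)
i=21 'd': node 1→2
i=22 'a': node 2→1 (fail-walked)
i=23 'd': node 1→2
i=24 'b': node 2→0 (fail-walked)
i=25 'b': node 0→0
i=26 'a': node 0→1
i=27 'd': node 1→2
i=28 'd': node 2→3  emit P4@[27:28]
i=29 'c': node 3→4
i=30 'b': node 4→5
i=31 'b': node 5→6  emit P0@[26:31]
i=32 'd': node 6→12 (fail-walked)
i=33 'd': node 12→13  emit P4@[32:33]
i=34 'a': node 13→1 (fail-walked)
i=35 'd': node 1→2
i=36 'd': node 2→3  emit P4@[35:36]
i=37 'd': node 3→7  emit P1@[34:37],P4@[36:37]
i=38 'c': node 7→9 (fail-walked)
i=39 'd': node 9→10
i=40 'c': node 10→11  emit P3@[38:40]
i=41 'c': node 11→9 (fail-walked)
i=42 'c': node 9→9 (fail-walked)
i=43 'd': node 9→10
i=44 'c': node 10→11  emit P3@[42:44]
i=45 'c': node 11→9 (fail-walked)
i=46 'd': node 9→10
i=47 'c': node 10→11  emit P3@[45:47]
i=48 'd': node 11→10 (fail-walked)
i=49 'c': node 10→11  emit P3@[47:49]
i=50 'b': node 11→0 (fail-walked)
i=51 'd': node 0→12
i=52 'd': node 12→13  emit P4@[51:52]
i=53 'd': node 13→13 (fail-walked)  emit P4@[52:53]
i=54 'a': node 13→1 (fail-walked)
i=55 'd': node 1→2
i=56 'd': node 2→3  emit P4@[55:56]
i=57 'd': node 3→7  emit P1@[54:57],P4@[56:57]
i=58 'b': node 7→0 (fail-walked)
i=59 'b': node 0→0
i=60 'a': node 0→1
i=61 'd': node 1→2
i=62 'd': node 2→3  emit P4@[61:62]

Result: [[2,4],[5,0],[7,2],[8,2],[10,4],[11,1],[11,4],[18,3],[28,4],[31,0],[33,4],[36,4],[37,1],[37,4],[40,3],[44,3],[47,3],[49,3],[52,4],[53,4],[56,4],[57,1],[57,4],[62,4]]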